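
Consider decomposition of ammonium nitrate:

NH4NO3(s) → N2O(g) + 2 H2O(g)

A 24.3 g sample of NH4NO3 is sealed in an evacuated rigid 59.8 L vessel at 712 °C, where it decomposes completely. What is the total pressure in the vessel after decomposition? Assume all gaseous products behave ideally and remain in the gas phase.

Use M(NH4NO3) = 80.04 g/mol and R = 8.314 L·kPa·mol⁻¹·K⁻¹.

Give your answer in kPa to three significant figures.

n(NH4NO3) = 24.3 / 80.04 = 0.3036 mol
n(gas produced) = (3/1) × 0.3036 = 0.9108 mol
P = nRT/V = 0.9108 × 8.314 × 985.15 / 59.8 = 124.7 kPa

125 kPa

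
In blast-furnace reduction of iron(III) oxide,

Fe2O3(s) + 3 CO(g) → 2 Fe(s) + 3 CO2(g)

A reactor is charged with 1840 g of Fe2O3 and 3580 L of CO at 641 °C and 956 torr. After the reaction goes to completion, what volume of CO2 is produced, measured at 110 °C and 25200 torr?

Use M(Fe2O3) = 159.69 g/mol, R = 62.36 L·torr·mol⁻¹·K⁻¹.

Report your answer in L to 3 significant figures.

n(Fe2O3) = 1840 / 159.69 = 11.52 mol
n(CO) = PV/RT = (956 × 3580) / (62.36 × 914.15) = 60.04 mol
For 11.52 mol Fe2O3, stoichiometry requires (3/1) × 11.52 = 34.56 mol CO; 60.04 mol is available, so Fe2O3 is limiting.
n(CO2) = (3/1) × 11.52 = 34.56 mol
V(CO2) = nRT/P = 34.56 × 62.36 × 383.15 / 25200 = 32.77 L

32.8 L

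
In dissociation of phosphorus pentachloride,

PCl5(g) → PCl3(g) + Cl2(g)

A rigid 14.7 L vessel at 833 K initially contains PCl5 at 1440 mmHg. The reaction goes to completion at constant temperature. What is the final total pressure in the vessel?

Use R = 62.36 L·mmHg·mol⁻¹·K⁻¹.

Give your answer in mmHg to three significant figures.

Rigid vessel, constant T ⇒ P scales with total gas moles (1 → 2).
P_final = (2/1) × 1440 = 2880 mmHg

2880 mmHg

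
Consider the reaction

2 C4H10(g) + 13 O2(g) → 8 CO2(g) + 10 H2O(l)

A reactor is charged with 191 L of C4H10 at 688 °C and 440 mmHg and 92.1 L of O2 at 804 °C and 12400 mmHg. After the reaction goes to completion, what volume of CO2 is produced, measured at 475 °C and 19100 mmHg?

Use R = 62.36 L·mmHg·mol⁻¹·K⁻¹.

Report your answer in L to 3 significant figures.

n(C4H10) = PV/RT = (440 × 191) / (62.36 × 961.15) = 1.402 mol
n(O2) = PV/RT = (12400 × 92.1) / (62.36 × 1077.15) = 17.00 mol
For 1.402 mol C4H10, stoichiometry requires (13/2) × 1.402 = 9.113 mol O2; 17.00 mol is available, so C4H10 is limiting.
n(CO2) = (8/2) × 1.402 = 5.608 mol
V(CO2) = nRT/P = 5.608 × 62.36 × 748.15 / 19100 = 13.70 L

13.7 L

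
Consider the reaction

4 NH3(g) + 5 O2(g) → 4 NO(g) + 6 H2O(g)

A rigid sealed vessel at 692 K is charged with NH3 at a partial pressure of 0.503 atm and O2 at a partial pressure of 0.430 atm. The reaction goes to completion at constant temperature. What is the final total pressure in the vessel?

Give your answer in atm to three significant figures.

1.02 atm

With V and T fixed, P_i ∝ n_i, so the mole ratios apply directly to partial pressures at 692 K.
P(O2) required for 0.503 atm of NH3 = (5/4) × 0.503 = 0.6288 atm; available 0.430 atm, so O2 is limiting.
P(NH3) remaining = 0.503 − (4/5) × 0.430 = 0.1590 atm
P(gaseous products) = (4+6)/5 × 0.430 = 0.8600 atm
P_total at 692 K = 0.1590 + 0.8600 = 1.019 atm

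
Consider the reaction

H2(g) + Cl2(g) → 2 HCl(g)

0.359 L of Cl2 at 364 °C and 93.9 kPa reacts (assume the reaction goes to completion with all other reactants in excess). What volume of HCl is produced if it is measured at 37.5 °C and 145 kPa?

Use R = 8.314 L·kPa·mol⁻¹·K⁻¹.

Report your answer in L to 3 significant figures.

n(Cl2) = PV/RT = (93.9 × 0.359) / (8.314 × 637.15) = 0.006364 mol
n(HCl) = (2/1) × 0.006364 = 0.01273 mol
V = nRT/P = 0.01273 × 8.314 × 310.65 / 145 = 0.2267 L

0.227 L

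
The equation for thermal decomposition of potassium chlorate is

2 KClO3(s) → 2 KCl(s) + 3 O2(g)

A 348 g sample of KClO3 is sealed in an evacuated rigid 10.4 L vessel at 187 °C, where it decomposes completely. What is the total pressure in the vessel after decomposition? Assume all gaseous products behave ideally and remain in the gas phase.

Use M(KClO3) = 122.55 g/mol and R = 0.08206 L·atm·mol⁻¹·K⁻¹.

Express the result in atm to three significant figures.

n(KClO3) = 348 / 122.55 = 2.840 mol
n(gas produced) = (3/2) × 2.840 = 4.260 mol
P = nRT/V = 4.260 × 0.08206 × 460.15 / 10.4 = 15.47 atm

15.5 atm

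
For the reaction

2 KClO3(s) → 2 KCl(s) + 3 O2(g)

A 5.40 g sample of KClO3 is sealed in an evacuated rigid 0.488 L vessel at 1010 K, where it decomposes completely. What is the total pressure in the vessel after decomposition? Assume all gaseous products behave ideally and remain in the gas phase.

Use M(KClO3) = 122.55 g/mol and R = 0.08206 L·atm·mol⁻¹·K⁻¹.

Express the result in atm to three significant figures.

11.2 atm

n(KClO3) = 5.40 / 122.55 = 0.04406 mol
n(gas produced) = (3/2) × 0.04406 = 0.06609 mol
P = nRT/V = 0.06609 × 0.08206 × 1010 / 0.488 = 11.22 atm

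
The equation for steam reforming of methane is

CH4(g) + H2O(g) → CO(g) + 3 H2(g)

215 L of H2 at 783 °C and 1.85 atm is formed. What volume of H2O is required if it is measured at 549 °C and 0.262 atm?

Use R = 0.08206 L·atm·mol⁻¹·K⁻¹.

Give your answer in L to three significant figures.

n(H2) = PV/RT = (1.85 × 215) / (0.08206 × 1056.15) = 4.589 mol
n(H2O) = (1/3) × 4.589 = 1.530 mol
V = nRT/P = 1.530 × 0.08206 × 822.15 / 0.262 = 394.0 L

394 L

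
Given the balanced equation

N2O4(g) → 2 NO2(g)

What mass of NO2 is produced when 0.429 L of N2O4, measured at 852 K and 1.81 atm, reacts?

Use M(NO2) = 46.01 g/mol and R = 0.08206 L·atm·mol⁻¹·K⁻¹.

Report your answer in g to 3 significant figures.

1.02 g

n(N2O4) = PV/RT = (1.81 × 0.429) / (0.08206 × 852) = 0.01111 mol
n(NO2) = (2/1) × 0.01111 = 0.02222 mol
m(NO2) = 0.02222 × 46.01 = 1.022 g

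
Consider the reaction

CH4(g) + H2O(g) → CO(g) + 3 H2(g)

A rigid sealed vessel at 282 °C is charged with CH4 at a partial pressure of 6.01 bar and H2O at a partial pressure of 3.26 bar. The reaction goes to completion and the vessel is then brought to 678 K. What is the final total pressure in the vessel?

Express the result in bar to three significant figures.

19.3 bar

At constant V, partial pressures at 282 °C are proportional to moles, so apply stoichiometry directly to pressures.
P(H2O) required for 6.01 bar of CH4 = (1/1) × 6.01 = 6.010 bar; available 3.26 bar, so H2O is limiting.
P(CH4) remaining = 6.01 − (1/1) × 3.26 = 2.750 bar
P(gaseous products) = (1+3)/1 × 3.26 = 13.04 bar
P_total at 282 °C = 2.750 + 13.04 = 15.79 bar
Scaling to 678 K: P = 15.79 × 678/555.15 = 19.28 bar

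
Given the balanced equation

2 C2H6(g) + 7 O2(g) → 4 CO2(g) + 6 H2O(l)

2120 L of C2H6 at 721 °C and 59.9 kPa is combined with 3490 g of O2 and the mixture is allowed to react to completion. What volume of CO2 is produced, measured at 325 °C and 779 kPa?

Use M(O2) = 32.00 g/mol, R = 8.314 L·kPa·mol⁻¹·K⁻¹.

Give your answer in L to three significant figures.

n(C2H6) = PV/RT = (59.9 × 2120) / (8.314 × 994.15) = 15.36 mol
n(O2) = 3490 / 32.00 = 109.1 mol
For 15.36 mol C2H6, stoichiometry requires (7/2) × 15.36 = 53.76 mol O2; 109.1 mol is available, so C2H6 is limiting.
n(CO2) = (4/2) × 15.36 = 30.72 mol
V(CO2) = nRT/P = 30.72 × 8.314 × 598.15 / 779 = 196.1 L

196 L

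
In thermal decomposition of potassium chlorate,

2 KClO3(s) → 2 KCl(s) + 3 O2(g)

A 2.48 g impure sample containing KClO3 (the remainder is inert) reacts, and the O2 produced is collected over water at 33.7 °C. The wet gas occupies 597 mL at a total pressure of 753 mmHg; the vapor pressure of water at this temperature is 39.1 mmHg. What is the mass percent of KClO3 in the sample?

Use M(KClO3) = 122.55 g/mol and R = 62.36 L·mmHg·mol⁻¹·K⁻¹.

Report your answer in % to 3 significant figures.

P(O2) = 753 − 39.1 = 713.9 mmHg
n(O2) = PV/RT = (713.9 × 0.5970) / (62.36 × 306.85) = 0.02227 mol
n(KClO3) = (2/3) × 0.02227 = 0.01485 mol
m(KClO3) = 0.01485 × 122.55 = 1.820 g
%KClO3 = 1.820 / 2.48 × 100 = 73.39%

73.4 %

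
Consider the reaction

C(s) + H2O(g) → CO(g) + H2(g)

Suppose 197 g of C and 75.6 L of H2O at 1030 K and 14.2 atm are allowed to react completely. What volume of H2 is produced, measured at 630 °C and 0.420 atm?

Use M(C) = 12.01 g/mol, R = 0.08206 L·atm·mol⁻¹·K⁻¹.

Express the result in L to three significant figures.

n(C) = 197 / 12.01 = 16.40 mol
n(H2O) = PV/RT = (14.2 × 75.6) / (0.08206 × 1030) = 12.70 mol
For 16.40 mol C, stoichiometry requires (1/1) × 16.40 = 16.40 mol H2O; 12.70 mol is available, so H2O is limiting.
n(H2) = (1/1) × 12.70 = 12.70 mol
V(H2) = nRT/P = 12.70 × 0.08206 × 903.15 / 0.420 = 2241 L

2240 L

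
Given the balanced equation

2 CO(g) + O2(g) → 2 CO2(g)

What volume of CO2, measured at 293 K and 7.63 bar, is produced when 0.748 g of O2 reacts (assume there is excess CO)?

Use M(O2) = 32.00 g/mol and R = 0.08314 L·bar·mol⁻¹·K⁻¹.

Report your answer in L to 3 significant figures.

n(O2) = 0.7480 / 32.00 = 0.02337 mol
n(CO2) = (2/1) × 0.02337 = 0.04674 mol
V = nRT/P = 0.04674 × 0.08314 × 293 / 7.63 = 0.1492 L

0.149 L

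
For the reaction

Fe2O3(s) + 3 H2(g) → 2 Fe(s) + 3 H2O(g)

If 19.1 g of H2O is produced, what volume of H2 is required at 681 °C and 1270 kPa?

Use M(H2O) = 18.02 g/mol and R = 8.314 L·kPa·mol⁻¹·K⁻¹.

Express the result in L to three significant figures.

n(H2O) = 19.10 / 18.02 = 1.060 mol
n(H2) = (3/3) × 1.060 = 1.060 mol
V = nRT/P = 1.060 × 8.314 × 954.15 / 1270 = 6.621 L

6.62 L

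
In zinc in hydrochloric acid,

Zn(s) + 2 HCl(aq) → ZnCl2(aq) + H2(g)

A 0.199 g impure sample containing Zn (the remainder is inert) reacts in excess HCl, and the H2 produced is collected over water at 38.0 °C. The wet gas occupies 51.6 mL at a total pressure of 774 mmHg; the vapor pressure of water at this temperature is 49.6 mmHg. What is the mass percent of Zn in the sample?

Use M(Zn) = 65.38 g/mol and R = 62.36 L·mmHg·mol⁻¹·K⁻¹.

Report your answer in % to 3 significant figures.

63.3 %

P(H2) = 774 − 49.6 = 724.4 mmHg
n(H2) = PV/RT = (724.4 × 0.05160) / (62.36 × 311.15) = 0.001926 mol
n(Zn) = (1/1) × 0.001926 = 0.001926 mol
m(Zn) = 0.001926 × 65.38 = 0.1259 g
%Zn = 0.1259 / 0.199 × 100 = 63.27%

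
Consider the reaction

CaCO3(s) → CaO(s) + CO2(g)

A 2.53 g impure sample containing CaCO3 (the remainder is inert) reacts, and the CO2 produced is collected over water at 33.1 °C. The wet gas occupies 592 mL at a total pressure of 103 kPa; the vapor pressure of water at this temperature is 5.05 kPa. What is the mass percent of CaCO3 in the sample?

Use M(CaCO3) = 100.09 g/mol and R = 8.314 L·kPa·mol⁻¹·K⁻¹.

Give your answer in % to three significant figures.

90.1 %

P(CO2) = 103 − 5.05 = 97.95 kPa
n(CO2) = PV/RT = (97.95 × 0.5920) / (8.314 × 306.25) = 0.02277 mol
n(CaCO3) = (1/1) × 0.02277 = 0.02277 mol
m(CaCO3) = 0.02277 × 100.09 = 2.279 g
%CaCO3 = 2.279 / 2.53 × 100 = 90.08%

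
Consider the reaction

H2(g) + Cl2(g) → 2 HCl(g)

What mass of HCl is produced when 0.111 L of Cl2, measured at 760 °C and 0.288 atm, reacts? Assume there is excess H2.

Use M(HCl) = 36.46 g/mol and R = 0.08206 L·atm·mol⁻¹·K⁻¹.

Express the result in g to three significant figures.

0.0275 g

n(Cl2) = PV/RT = (0.288 × 0.111) / (0.08206 × 1033.15) = 0.0003771 mol
n(HCl) = (2/1) × 0.0003771 = 0.0007542 mol
m(HCl) = 0.0007542 × 36.46 = 0.02750 g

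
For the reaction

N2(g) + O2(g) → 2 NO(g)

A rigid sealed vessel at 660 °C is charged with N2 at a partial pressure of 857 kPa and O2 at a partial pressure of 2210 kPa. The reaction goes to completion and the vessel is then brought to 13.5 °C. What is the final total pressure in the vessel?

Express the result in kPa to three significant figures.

With V and T fixed, P_i ∝ n_i, so the mole ratios apply directly to partial pressures at 660 °C.
P(O2) required for 857 kPa of N2 = (1/1) × 857 = 857.0 kPa; available 2210 kPa, so N2 is limiting.
P(O2) remaining = 2210 − (1/1) × 857 = 1353 kPa
P(gaseous products) = (2)/1 × 857 = 1714 kPa
P_total at 660 °C = 1353 + 1714 = 3067 kPa
Scaling to 13.5 °C: P = 3067 × 286.65/933.15 = 942.1 kPa

942 kPa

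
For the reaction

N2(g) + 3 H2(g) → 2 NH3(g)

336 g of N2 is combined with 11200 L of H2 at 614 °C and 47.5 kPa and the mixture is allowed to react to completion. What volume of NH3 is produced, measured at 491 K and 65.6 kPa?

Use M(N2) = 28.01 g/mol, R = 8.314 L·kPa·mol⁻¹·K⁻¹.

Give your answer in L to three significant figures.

n(N2) = 336 / 28.01 = 12.00 mol
n(H2) = PV/RT = (47.5 × 11200) / (8.314 × 887.15) = 72.13 mol
For 12.00 mol N2, stoichiometry requires (3/1) × 12.00 = 36.00 mol H2; 72.13 mol is available, so N2 is limiting.
n(NH3) = (2/1) × 12.00 = 24.00 mol
V(NH3) = nRT/P = 24.00 × 8.314 × 491 / 65.6 = 1493 L

1490 L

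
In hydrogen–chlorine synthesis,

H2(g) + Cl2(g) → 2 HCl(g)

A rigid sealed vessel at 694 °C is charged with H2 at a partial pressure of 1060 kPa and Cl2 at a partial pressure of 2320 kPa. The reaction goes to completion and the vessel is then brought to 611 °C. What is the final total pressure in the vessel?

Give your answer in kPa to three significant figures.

Because the vessel is rigid and T is held at 694 °C, work the stoichiometry in partial pressures (P_i = n_iRT/V).
P(Cl2) required for 1060 kPa of H2 = (1/1) × 1060 = 1060 kPa; available 2320 kPa, so H2 is limiting.
P(Cl2) remaining = 2320 − (1/1) × 1060 = 1260 kPa
P(gaseous products) = (2)/1 × 1060 = 2120 kPa
P_total at 694 °C = 1260 + 2120 = 3380 kPa
Scaling to 611 °C: P = 3380 × 884.15/967.15 = 3090 kPa

3090 kPa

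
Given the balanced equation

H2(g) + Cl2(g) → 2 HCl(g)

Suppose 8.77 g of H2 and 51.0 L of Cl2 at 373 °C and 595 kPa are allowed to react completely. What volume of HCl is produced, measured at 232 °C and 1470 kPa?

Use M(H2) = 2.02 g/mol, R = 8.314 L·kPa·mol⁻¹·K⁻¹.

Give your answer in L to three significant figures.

24.8 L

n(H2) = 8.77 / 2.02 = 4.342 mol
n(Cl2) = PV/RT = (595 × 51.0) / (8.314 × 646.15) = 5.649 mol
For 4.342 mol H2, stoichiometry requires (1/1) × 4.342 = 4.342 mol Cl2; 5.649 mol is available, so H2 is limiting.
n(HCl) = (2/1) × 4.342 = 8.684 mol
V(HCl) = nRT/P = 8.684 × 8.314 × 505.15 / 1470 = 24.81 L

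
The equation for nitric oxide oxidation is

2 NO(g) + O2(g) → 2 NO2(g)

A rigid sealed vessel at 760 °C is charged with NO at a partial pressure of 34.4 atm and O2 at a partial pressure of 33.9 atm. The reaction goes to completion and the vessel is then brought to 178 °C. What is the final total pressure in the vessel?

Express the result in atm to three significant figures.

At constant V, partial pressures at 760 °C are proportional to moles, so apply stoichiometry directly to pressures.
P(O2) required for 34.4 atm of NO = (1/2) × 34.4 = 17.20 atm; available 33.9 atm, so NO is limiting.
P(O2) remaining = 33.9 − (1/2) × 34.4 = 16.70 atm
P(gaseous products) = (2)/2 × 34.4 = 34.40 atm
P_total at 760 °C = 16.70 + 34.40 = 51.10 atm
Scaling to 178 °C: P = 51.10 × 451.15/1033.15 = 22.31 atm

22.3 atm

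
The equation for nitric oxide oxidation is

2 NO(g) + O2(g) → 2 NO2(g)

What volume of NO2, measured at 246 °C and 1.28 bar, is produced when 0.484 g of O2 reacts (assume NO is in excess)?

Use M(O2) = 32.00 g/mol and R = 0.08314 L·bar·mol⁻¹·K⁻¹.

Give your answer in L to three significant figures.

1.02 L

n(O2) = 0.4840 / 32.00 = 0.01512 mol
n(NO2) = (2/1) × 0.01512 = 0.03024 mol
V = nRT/P = 0.03024 × 0.08314 × 519.15 / 1.28 = 1.020 L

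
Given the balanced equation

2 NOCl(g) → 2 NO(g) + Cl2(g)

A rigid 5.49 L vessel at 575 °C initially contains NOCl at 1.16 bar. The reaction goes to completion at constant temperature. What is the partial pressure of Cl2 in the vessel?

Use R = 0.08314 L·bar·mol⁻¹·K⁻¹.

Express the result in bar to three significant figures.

0.580 bar

n(NOCl)₀ = PV/RT = (1.16 × 5.49) / (0.08314 × 848.15) = 0.09031 mol
n(Cl2) = (1/2) × 0.09031 = 0.04516 mol
P(Cl2) = nRT/V = 0.04516 × 0.08314 × 848.15 / 5.49 = 0.5800 bar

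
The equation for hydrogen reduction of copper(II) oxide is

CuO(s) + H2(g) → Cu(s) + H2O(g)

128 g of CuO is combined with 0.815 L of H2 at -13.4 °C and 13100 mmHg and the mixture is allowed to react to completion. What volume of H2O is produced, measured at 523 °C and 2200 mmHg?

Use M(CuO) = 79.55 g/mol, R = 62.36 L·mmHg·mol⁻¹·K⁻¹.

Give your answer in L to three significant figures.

n(CuO) = 128 / 79.55 = 1.609 mol
n(H2) = PV/RT = (13100 × 0.815) / (62.36 × 259.75) = 0.6591 mol
For 1.609 mol CuO, stoichiometry requires (1/1) × 1.609 = 1.609 mol H2; 0.6591 mol is available, so H2 is limiting.
n(H2O) = (1/1) × 0.6591 = 0.6591 mol
V(H2O) = nRT/P = 0.6591 × 62.36 × 796.15 / 2200 = 14.87 L

14.9 L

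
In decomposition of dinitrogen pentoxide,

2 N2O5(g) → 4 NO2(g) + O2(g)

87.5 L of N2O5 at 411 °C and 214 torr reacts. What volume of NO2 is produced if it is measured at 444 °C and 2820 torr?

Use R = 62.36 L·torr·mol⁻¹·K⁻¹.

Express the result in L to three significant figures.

n(N2O5) = PV/RT = (214 × 87.5) / (62.36 × 684.15) = 0.4389 mol
n(NO2) = (4/2) × 0.4389 = 0.8778 mol
V = nRT/P = 0.8778 × 62.36 × 717.15 / 2820 = 13.92 L

13.9 L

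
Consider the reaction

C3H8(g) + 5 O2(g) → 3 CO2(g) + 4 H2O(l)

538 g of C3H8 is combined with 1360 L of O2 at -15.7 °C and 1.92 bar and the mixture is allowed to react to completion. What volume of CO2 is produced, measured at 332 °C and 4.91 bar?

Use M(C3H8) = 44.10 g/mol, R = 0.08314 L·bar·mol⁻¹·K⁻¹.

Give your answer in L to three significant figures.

375 L

n(C3H8) = 538 / 44.10 = 12.20 mol
n(O2) = PV/RT = (1.92 × 1360) / (0.08314 × 257.45) = 122.0 mol
For 12.20 mol C3H8, stoichiometry requires (5/1) × 12.20 = 61.00 mol O2; 122.0 mol is available, so C3H8 is limiting.
n(CO2) = (3/1) × 12.20 = 36.60 mol
V(CO2) = nRT/P = 36.60 × 0.08314 × 605.15 / 4.91 = 375.0 L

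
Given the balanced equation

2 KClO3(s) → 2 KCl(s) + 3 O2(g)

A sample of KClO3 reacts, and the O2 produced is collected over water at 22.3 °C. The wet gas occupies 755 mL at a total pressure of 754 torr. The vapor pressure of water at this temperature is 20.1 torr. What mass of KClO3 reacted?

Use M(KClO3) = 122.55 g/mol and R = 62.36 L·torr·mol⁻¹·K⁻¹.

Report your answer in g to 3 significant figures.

P(O2) = 754 − 20.1 = 733.9 torr
n(O2) = PV/RT = (733.9 × 0.7550) / (62.36 × 295.45) = 0.03007 mol
n(KClO3) = (2/3) × 0.03007 = 0.02005 mol
m(KClO3) = 0.02005 × 122.55 = 2.457 g

2.46 g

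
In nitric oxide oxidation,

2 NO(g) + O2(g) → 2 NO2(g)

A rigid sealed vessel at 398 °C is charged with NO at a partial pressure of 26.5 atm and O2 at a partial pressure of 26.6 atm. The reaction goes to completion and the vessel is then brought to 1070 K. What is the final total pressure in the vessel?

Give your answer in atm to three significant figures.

At constant V, partial pressures at 398 °C are proportional to moles, so apply stoichiometry directly to pressures.
P(O2) required for 26.5 atm of NO = (1/2) × 26.5 = 13.25 atm; available 26.6 atm, so NO is limiting.
P(O2) remaining = 26.6 − (1/2) × 26.5 = 13.35 atm
P(gaseous products) = (2)/2 × 26.5 = 26.50 atm
P_total at 398 °C = 13.35 + 26.50 = 39.85 atm
Scaling to 1070 K: P = 39.85 × 1070/671.15 = 63.53 atm

63.5 atm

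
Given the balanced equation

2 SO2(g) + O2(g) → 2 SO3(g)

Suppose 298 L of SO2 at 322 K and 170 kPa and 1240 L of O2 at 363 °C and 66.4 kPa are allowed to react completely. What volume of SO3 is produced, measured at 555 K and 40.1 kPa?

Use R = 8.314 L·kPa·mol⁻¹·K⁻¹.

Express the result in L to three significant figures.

2180 L

n(SO2) = PV/RT = (170 × 298) / (8.314 × 322) = 18.92 mol
n(O2) = PV/RT = (66.4 × 1240) / (8.314 × 636.15) = 15.57 mol
For 18.92 mol SO2, stoichiometry requires (1/2) × 18.92 = 9.460 mol O2; 15.57 mol is available, so SO2 is limiting.
n(SO3) = (2/2) × 18.92 = 18.92 mol
V(SO3) = nRT/P = 18.92 × 8.314 × 555 / 40.1 = 2177 L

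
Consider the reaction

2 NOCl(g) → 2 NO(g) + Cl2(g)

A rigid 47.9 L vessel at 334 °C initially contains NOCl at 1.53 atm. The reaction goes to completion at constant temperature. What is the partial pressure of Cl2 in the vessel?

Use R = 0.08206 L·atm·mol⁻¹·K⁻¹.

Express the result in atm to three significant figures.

n(NOCl)₀ = PV/RT = (1.53 × 47.9) / (0.08206 × 607.15) = 1.471 mol
n(Cl2) = (1/2) × 1.471 = 0.7355 mol
P(Cl2) = nRT/V = 0.7355 × 0.08206 × 607.15 / 47.9 = 0.7650 atm

0.765 atm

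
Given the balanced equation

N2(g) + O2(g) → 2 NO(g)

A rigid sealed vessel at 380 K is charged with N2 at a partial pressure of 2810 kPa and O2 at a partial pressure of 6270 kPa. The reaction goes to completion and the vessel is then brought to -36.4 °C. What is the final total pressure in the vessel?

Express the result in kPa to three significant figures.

At constant V, partial pressures at 380 K are proportional to moles, so apply stoichiometry directly to pressures.
P(O2) required for 2810 kPa of N2 = (1/1) × 2810 = 2810 kPa; available 6270 kPa, so N2 is limiting.
P(O2) remaining = 6270 − (1/1) × 2810 = 3460 kPa
P(gaseous products) = (2)/1 × 2810 = 5620 kPa
P_total at 380 K = 3460 + 5620 = 9080 kPa
Scaling to -36.4 °C: P = 9080 × 236.75/380 = 5657 kPa

5660 kPa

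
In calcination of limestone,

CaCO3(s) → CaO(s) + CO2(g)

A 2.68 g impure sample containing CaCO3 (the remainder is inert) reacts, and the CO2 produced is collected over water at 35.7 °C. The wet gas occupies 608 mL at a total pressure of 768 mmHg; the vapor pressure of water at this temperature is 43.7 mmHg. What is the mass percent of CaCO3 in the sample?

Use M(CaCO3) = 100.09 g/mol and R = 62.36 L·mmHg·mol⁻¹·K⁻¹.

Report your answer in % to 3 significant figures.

P(CO2) = 768 − 43.7 = 724.3 mmHg
n(CO2) = PV/RT = (724.3 × 0.6080) / (62.36 × 308.85) = 0.02286 mol
n(CaCO3) = (1/1) × 0.02286 = 0.02286 mol
m(CaCO3) = 0.02286 × 100.09 = 2.288 g
%CaCO3 = 2.288 / 2.68 × 100 = 85.37%

85.4 %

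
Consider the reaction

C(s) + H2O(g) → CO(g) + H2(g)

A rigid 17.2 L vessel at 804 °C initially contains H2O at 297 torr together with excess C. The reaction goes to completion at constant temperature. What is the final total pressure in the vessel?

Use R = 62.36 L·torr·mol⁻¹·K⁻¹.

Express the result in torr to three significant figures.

594 torr

Rigid vessel, constant T ⇒ P scales with total gas moles (1 → 2).
P_final = (2/1) × 297 = 594.0 torr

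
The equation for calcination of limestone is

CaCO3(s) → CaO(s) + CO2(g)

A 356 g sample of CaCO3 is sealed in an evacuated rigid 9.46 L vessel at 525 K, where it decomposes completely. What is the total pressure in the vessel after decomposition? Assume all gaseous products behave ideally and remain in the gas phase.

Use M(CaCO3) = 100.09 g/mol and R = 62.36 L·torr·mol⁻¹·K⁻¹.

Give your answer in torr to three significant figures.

12300 torr

n(CaCO3) = 356 / 100.09 = 3.557 mol
n(gas produced) = (1/1) × 3.557 = 3.557 mol
P = nRT/V = 3.557 × 62.36 × 525 / 9.46 = 12310 torr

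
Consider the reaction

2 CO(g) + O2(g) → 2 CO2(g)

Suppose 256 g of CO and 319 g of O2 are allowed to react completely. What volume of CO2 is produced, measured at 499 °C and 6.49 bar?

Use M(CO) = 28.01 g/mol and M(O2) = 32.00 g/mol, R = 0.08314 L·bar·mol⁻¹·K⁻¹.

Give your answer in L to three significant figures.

n(CO) = 256 / 28.01 = 9.140 mol
n(O2) = 319 / 32.00 = 9.969 mol
For 9.140 mol CO, stoichiometry requires (1/2) × 9.140 = 4.570 mol O2; 9.969 mol is available, so CO is limiting.
n(CO2) = (2/2) × 9.140 = 9.140 mol
V(CO2) = nRT/P = 9.140 × 0.08314 × 772.15 / 6.49 = 90.41 L

90.4 L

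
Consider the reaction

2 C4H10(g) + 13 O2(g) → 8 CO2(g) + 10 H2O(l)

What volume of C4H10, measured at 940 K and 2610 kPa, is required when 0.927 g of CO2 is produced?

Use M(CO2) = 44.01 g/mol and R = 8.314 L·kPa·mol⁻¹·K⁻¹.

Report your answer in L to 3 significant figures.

0.0158 L

n(CO2) = 0.9270 / 44.01 = 0.02106 mol
n(C4H10) = (2/8) × 0.02106 = 0.005265 mol
V = nRT/P = 0.005265 × 8.314 × 940 / 2610 = 0.01577 L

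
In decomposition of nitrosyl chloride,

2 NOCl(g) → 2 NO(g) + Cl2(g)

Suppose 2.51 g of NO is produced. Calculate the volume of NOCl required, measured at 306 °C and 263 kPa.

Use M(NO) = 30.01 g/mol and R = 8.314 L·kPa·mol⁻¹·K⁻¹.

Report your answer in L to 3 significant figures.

1.53 L

n(NO) = 2.510 / 30.01 = 0.08364 mol
n(NOCl) = (2/2) × 0.08364 = 0.08364 mol
V = nRT/P = 0.08364 × 8.314 × 579.15 / 263 = 1.531 L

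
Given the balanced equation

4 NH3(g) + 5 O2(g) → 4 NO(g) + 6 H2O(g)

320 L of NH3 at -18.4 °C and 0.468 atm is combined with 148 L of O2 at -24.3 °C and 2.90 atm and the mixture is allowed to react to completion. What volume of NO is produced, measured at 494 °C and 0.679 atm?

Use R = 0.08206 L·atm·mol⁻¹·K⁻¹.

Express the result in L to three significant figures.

664 L

n(NH3) = PV/RT = (0.468 × 320) / (0.08206 × 254.75) = 7.164 mol
n(O2) = PV/RT = (2.90 × 148) / (0.08206 × 248.85) = 21.02 mol
For 7.164 mol NH3, stoichiometry requires (5/4) × 7.164 = 8.955 mol O2; 21.02 mol is available, so NH3 is limiting.
n(NO) = (4/4) × 7.164 = 7.164 mol
V(NO) = nRT/P = 7.164 × 0.08206 × 767.15 / 0.679 = 664.2 L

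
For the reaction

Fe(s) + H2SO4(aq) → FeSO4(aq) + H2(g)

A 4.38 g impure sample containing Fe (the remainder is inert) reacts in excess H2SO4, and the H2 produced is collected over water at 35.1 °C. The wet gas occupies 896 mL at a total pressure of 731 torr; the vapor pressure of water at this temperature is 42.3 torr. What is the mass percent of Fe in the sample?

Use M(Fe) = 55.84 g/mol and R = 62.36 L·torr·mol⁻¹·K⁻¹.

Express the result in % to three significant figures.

40.9 %

P(H2) = 731 − 42.3 = 688.7 torr
n(H2) = PV/RT = (688.7 × 0.8960) / (62.36 × 308.25) = 0.03210 mol
n(Fe) = (1/1) × 0.03210 = 0.03210 mol
m(Fe) = 0.03210 × 55.84 = 1.792 g
%Fe = 1.792 / 4.38 × 100 = 40.91%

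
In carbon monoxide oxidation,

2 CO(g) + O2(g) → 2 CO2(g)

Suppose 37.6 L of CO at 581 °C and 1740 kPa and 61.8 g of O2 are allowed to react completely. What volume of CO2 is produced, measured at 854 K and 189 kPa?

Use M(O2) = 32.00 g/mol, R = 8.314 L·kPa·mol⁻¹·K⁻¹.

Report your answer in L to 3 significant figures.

n(CO) = PV/RT = (1740 × 37.6) / (8.314 × 854.15) = 9.213 mol
n(O2) = 61.8 / 32.00 = 1.931 mol
For 9.213 mol CO, stoichiometry requires (1/2) × 9.213 = 4.606 mol O2; 1.931 mol is available, so O2 is limiting.
n(CO2) = (2/1) × 1.931 = 3.862 mol
V(CO2) = nRT/P = 3.862 × 8.314 × 854 / 189 = 145.1 L

145 L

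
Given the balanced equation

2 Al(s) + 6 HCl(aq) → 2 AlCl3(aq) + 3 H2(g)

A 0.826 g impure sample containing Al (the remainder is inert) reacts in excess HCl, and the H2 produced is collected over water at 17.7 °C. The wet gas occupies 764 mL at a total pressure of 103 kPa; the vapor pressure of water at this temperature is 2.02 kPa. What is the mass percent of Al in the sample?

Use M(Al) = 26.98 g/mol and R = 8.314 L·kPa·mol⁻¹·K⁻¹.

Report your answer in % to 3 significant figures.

P(H2) = 103 − 2.02 = 101.0 kPa
n(H2) = PV/RT = (101.0 × 0.7640) / (8.314 × 290.85) = 0.03191 mol
n(Al) = (2/3) × 0.03191 = 0.02127 mol
m(Al) = 0.02127 × 26.98 = 0.5739 g
%Al = 0.5739 / 0.826 × 100 = 69.48%

69.5 %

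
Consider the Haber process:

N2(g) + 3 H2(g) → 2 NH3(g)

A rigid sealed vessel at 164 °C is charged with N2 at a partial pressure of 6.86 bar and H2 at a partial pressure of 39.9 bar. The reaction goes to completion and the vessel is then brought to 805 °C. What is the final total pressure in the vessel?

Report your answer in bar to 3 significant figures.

81.5 bar

At constant V, partial pressures at 164 °C are proportional to moles, so apply stoichiometry directly to pressures.
P(H2) required for 6.86 bar of N2 = (3/1) × 6.86 = 20.58 bar; available 39.9 bar, so N2 is limiting.
P(H2) remaining = 39.9 − (3/1) × 6.86 = 19.32 bar
P(gaseous products) = (2)/1 × 6.86 = 13.72 bar
P_total at 164 °C = 19.32 + 13.72 = 33.04 bar
Scaling to 805 °C: P = 33.04 × 1078.15/437.15 = 81.49 bar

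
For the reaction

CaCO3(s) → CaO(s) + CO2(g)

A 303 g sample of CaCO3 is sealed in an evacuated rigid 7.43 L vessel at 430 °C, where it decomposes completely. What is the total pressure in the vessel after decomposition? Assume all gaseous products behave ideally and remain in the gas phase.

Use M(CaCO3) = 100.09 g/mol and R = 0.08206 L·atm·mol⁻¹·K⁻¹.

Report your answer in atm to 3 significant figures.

n(CaCO3) = 303 / 100.09 = 3.027 mol
n(gas produced) = (1/1) × 3.027 = 3.027 mol
P = nRT/V = 3.027 × 0.08206 × 703.15 / 7.43 = 23.51 atm

23.5 atm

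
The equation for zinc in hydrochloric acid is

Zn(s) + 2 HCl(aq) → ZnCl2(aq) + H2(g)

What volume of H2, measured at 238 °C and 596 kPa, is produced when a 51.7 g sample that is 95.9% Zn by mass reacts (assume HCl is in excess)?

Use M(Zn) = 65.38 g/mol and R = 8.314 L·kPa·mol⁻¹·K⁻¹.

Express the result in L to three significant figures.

mass of Zn = 51.7 × 95.9/100 = 49.58 g
n(Zn) = 49.58 / 65.38 = 0.7583 mol
n(H2) = (1/1) × 0.7583 = 0.7583 mol
V = nRT/P = 0.7583 × 8.314 × 511.15 / 596 = 5.407 L

5.41 L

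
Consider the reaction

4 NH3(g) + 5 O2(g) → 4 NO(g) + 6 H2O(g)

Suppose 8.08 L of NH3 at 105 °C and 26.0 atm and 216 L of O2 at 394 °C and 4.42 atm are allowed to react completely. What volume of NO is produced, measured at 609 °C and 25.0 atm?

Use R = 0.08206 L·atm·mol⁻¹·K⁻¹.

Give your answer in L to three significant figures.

n(NH3) = PV/RT = (26.0 × 8.08) / (0.08206 × 378.15) = 6.770 mol
n(O2) = PV/RT = (4.42 × 216) / (0.08206 × 667.15) = 17.44 mol
For 6.770 mol NH3, stoichiometry requires (5/4) × 6.770 = 8.462 mol O2; 17.44 mol is available, so NH3 is limiting.
n(NO) = (4/4) × 6.770 = 6.770 mol
V(NO) = nRT/P = 6.770 × 0.08206 × 882.15 / 25.0 = 19.60 L

19.6 L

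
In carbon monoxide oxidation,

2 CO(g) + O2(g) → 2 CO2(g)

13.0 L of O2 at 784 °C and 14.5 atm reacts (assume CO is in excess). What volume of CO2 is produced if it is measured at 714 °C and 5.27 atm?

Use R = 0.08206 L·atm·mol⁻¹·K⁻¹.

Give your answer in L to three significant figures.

66.8 L

n(O2) = PV/RT = (14.5 × 13.0) / (0.08206 × 1057.15) = 2.173 mol
n(CO2) = (2/1) × 2.173 = 4.346 mol
V = nRT/P = 4.346 × 0.08206 × 987.15 / 5.27 = 66.80 L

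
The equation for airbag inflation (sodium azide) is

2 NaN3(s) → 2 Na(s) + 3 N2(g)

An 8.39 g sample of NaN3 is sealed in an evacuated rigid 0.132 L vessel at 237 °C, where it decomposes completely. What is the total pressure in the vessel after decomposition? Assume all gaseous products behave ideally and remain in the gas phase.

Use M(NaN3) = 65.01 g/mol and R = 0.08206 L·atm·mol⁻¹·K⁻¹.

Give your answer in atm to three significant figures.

61.4 atm

n(NaN3) = 8.39 / 65.01 = 0.1291 mol
n(gas produced) = (3/2) × 0.1291 = 0.1936 mol
P = nRT/V = 0.1936 × 0.08206 × 510.15 / 0.132 = 61.40 atm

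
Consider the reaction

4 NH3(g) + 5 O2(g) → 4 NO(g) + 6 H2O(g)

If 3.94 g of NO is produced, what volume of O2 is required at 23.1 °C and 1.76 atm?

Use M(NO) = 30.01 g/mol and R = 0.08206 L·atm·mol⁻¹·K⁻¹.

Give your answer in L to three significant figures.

2.27 L

n(NO) = 3.940 / 30.01 = 0.1313 mol
n(O2) = (5/4) × 0.1313 = 0.1641 mol
V = nRT/P = 0.1641 × 0.08206 × 296.25 / 1.76 = 2.267 L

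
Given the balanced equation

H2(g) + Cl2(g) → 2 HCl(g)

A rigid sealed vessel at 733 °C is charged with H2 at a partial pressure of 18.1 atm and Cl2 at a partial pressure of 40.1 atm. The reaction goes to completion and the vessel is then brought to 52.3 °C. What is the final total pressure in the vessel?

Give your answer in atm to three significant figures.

18.8 atm

Because the vessel is rigid and T is held at 733 °C, work the stoichiometry in partial pressures (P_i = n_iRT/V).
P(Cl2) required for 18.1 atm of H2 = (1/1) × 18.1 = 18.10 atm; available 40.1 atm, so H2 is limiting.
P(Cl2) remaining = 40.1 − (1/1) × 18.1 = 22.00 atm
P(gaseous products) = (2)/1 × 18.1 = 36.20 atm
P_total at 733 °C = 22.00 + 36.20 = 58.20 atm
Scaling to 52.3 °C: P = 58.20 × 325.45/1006.15 = 18.83 atm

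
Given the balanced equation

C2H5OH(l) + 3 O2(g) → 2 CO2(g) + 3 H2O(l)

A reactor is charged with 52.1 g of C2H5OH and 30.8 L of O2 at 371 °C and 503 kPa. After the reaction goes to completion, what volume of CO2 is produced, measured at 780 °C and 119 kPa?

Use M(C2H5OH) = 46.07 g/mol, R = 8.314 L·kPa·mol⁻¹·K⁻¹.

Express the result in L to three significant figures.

142 L

n(C2H5OH) = 52.1 / 46.07 = 1.131 mol
n(O2) = PV/RT = (503 × 30.8) / (8.314 × 644.15) = 2.893 mol
For 1.131 mol C2H5OH, stoichiometry requires (3/1) × 1.131 = 3.393 mol O2; 2.893 mol is available, so O2 is limiting.
n(CO2) = (2/3) × 2.893 = 1.929 mol
V(CO2) = nRT/P = 1.929 × 8.314 × 1053.15 / 119 = 141.9 L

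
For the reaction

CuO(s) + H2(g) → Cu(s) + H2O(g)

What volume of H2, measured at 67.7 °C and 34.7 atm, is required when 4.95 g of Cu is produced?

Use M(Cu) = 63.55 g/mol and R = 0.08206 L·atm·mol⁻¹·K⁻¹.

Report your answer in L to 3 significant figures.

n(Cu) = 4.950 / 63.55 = 0.07789 mol
n(H2) = (1/1) × 0.07789 = 0.07789 mol
V = nRT/P = 0.07789 × 0.08206 × 340.85 / 34.7 = 0.06278 L

0.0628 L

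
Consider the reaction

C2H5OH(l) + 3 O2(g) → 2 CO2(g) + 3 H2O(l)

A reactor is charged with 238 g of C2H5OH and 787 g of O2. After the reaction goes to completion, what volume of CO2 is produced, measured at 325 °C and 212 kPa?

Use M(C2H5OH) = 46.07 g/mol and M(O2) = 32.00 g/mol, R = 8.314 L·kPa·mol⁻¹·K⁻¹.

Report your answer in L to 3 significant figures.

n(C2H5OH) = 238 / 46.07 = 5.166 mol
n(O2) = 787 / 32.00 = 24.59 mol
For 5.166 mol C2H5OH, stoichiometry requires (3/1) × 5.166 = 15.50 mol O2; 24.59 mol is available, so C2H5OH is limiting.
n(CO2) = (2/1) × 5.166 = 10.33 mol
V(CO2) = nRT/P = 10.33 × 8.314 × 598.15 / 212 = 242.3 L

242 L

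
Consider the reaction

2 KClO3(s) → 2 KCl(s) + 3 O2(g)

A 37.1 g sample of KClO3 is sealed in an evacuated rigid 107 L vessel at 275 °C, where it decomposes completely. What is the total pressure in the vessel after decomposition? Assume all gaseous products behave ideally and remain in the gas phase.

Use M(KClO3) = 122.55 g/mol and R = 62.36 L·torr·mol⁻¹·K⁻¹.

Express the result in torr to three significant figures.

145 torr

n(KClO3) = 37.1 / 122.55 = 0.3027 mol
n(gas produced) = (3/2) × 0.3027 = 0.4541 mol
P = nRT/V = 0.4541 × 62.36 × 548.15 / 107 = 145.1 torr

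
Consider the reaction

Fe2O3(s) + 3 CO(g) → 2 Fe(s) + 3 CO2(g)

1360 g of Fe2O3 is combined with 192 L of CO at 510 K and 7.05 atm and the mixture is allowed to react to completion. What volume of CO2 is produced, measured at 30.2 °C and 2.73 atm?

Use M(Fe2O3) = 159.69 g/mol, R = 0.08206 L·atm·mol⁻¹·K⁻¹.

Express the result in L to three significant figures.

n(Fe2O3) = 1360 / 159.69 = 8.517 mol
n(CO) = PV/RT = (7.05 × 192) / (0.08206 × 510) = 32.34 mol
For 8.517 mol Fe2O3, stoichiometry requires (3/1) × 8.517 = 25.55 mol CO; 32.34 mol is available, so Fe2O3 is limiting.
n(CO2) = (3/1) × 8.517 = 25.55 mol
V(CO2) = nRT/P = 25.55 × 0.08206 × 303.35 / 2.73 = 233.0 L

233 L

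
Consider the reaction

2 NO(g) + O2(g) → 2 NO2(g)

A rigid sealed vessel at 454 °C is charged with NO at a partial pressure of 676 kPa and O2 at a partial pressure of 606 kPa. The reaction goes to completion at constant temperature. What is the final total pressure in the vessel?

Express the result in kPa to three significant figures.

944 kPa

At constant V, partial pressures at 454 °C are proportional to moles, so apply stoichiometry directly to pressures.
P(O2) required for 676 kPa of NO = (1/2) × 676 = 338.0 kPa; available 606 kPa, so NO is limiting.
P(O2) remaining = 606 − (1/2) × 676 = 268.0 kPa
P(gaseous products) = (2)/2 × 676 = 676.0 kPa
P_total at 454 °C = 268.0 + 676.0 = 944.0 kPa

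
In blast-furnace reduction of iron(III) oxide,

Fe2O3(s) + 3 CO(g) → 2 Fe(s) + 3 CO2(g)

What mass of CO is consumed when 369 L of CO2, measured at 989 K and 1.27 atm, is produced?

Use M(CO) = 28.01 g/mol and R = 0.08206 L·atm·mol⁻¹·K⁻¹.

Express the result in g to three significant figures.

n(CO2) = PV/RT = (1.27 × 369) / (0.08206 × 989) = 5.774 mol
n(CO) = (3/3) × 5.774 = 5.774 mol
m(CO) = 5.774 × 28.01 = 161.7 g

162 g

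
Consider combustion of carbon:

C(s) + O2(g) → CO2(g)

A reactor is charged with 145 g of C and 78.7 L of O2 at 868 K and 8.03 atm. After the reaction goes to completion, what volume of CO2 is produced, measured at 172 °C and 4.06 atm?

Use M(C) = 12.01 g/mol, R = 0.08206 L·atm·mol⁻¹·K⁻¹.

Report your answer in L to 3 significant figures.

n(C) = 145 / 12.01 = 12.07 mol
n(O2) = PV/RT = (8.03 × 78.7) / (0.08206 × 868) = 8.872 mol
For 12.07 mol C, stoichiometry requires (1/1) × 12.07 = 12.07 mol O2; 8.872 mol is available, so O2 is limiting.
n(CO2) = (1/1) × 8.872 = 8.872 mol
V(CO2) = nRT/P = 8.872 × 0.08206 × 445.15 / 4.06 = 79.82 L

79.8 L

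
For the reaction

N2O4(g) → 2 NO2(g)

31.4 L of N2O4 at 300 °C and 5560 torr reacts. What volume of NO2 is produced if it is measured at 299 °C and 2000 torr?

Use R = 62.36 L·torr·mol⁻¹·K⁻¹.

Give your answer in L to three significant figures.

174 L

n(N2O4) = PV/RT = (5560 × 31.4) / (62.36 × 573.15) = 4.885 mol
n(NO2) = (2/1) × 4.885 = 9.770 mol
V = nRT/P = 9.770 × 62.36 × 572.15 / 2000 = 174.3 L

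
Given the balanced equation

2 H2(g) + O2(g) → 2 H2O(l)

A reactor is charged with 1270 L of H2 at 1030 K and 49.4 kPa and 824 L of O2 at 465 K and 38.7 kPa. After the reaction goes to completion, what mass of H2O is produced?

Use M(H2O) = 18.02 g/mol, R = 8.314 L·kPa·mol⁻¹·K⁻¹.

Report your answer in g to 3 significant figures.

132 g

n(H2) = PV/RT = (49.4 × 1270) / (8.314 × 1030) = 7.326 mol
n(O2) = PV/RT = (38.7 × 824) / (8.314 × 465) = 8.249 mol
For 7.326 mol H2, stoichiometry requires (1/2) × 7.326 = 3.663 mol O2; 8.249 mol is available, so H2 is limiting.
n(H2O) = (2/2) × 7.326 = 7.326 mol
m(H2O) = 7.326 × 18.02 = 132.0 g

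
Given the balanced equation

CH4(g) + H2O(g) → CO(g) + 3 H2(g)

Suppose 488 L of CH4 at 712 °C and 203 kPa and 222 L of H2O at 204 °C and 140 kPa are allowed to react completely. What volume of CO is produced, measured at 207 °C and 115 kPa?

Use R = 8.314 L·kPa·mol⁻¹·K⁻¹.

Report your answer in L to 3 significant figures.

272 L

n(CH4) = PV/RT = (203 × 488) / (8.314 × 985.15) = 12.09 mol
n(H2O) = PV/RT = (140 × 222) / (8.314 × 477.15) = 7.835 mol
For 12.09 mol CH4, stoichiometry requires (1/1) × 12.09 = 12.09 mol H2O; 7.835 mol is available, so H2O is limiting.
n(CO) = (1/1) × 7.835 = 7.835 mol
V(CO) = nRT/P = 7.835 × 8.314 × 480.15 / 115 = 272.0 L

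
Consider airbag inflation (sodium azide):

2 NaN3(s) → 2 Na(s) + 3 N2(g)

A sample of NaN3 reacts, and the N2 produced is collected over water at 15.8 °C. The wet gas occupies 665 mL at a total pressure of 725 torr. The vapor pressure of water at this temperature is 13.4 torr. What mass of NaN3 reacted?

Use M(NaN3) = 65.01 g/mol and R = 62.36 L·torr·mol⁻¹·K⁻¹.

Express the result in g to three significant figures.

1.14 g

P(N2) = 725 − 13.4 = 711.6 torr
n(N2) = PV/RT = (711.6 × 0.6650) / (62.36 × 288.95) = 0.02626 mol
n(NaN3) = (2/3) × 0.02626 = 0.01751 mol
m(NaN3) = 0.01751 × 65.01 = 1.138 g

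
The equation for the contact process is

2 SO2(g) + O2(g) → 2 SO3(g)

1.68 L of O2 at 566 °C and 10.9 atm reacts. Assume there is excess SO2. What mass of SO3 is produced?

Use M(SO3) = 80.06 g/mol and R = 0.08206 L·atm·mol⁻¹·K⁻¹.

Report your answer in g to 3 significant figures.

42.6 g

n(O2) = PV/RT = (10.9 × 1.68) / (0.08206 × 839.15) = 0.2659 mol
n(SO3) = (2/1) × 0.2659 = 0.5318 mol
m(SO3) = 0.5318 × 80.06 = 42.58 g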